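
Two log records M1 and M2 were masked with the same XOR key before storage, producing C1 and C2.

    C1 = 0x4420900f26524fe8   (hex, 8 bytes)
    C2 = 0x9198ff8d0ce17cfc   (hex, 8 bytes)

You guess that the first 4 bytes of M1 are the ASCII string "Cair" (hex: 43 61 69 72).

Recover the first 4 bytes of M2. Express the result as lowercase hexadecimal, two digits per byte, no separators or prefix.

First, C1 ⊕ C2 = (M1 ⊕ K) ⊕ (M2 ⊕ K) = M1 ⊕ M2, so the key drops out. Then M2 = (M1 ⊕ M2) ⊕ M1 over the first 4 bytes.
byte 0: (44 ⊕ 91) ⊕ 43 = d5 ⊕ 43 = 96
byte 1: (20 ⊕ 98) ⊕ 61 = b8 ⊕ 61 = d9
byte 2: (90 ⊕ ff) ⊕ 69 = 6f ⊕ 69 = 06
byte 3: (0f ⊕ 8d) ⊕ 72 = 82 ⊕ 72 = f0

96d906f0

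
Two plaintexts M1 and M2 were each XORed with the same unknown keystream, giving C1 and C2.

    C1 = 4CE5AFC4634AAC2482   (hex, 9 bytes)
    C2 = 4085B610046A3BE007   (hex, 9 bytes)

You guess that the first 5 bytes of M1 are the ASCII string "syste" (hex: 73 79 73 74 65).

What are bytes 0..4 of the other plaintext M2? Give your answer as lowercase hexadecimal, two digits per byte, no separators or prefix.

7f196aa002

First, C1 ⊕ C2 = (M1 ⊕ K) ⊕ (M2 ⊕ K) = M1 ⊕ M2, so the key drops out. Then M2 = (M1 ⊕ M2) ⊕ M1 over the first 5 bytes.
byte 0: (4c ^ 40) ^ 73 = 0c ^ 73 = 7f
byte 1: (e5 ^ 85) ^ 79 = 60 ^ 79 = 19
byte 2: (af ^ b6) ^ 73 = 19 ^ 73 = 6a
byte 3: (c4 ^ 10) ^ 74 = d4 ^ 74 = a0
byte 4: (63 ^ 04) ^ 65 = 67 ^ 65 = 02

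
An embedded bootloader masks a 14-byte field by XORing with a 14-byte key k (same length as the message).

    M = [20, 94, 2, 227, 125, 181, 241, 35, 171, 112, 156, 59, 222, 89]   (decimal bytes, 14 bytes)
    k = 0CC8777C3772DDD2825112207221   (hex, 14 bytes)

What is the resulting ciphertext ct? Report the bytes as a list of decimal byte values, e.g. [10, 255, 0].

[24, 150, 117, 159, 74, 199, 44, 241, 41, 33, 142, 27, 172, 120]

14 xor 0c = 18
5e xor c8 = 96
02 xor 77 = 75
e3 xor 7c = 9f
7d xor 37 = 4a
b5 xor 72 = c7
f1 xor dd = 2c
23 xor d2 = f1
ab xor 82 = 29
70 xor 51 = 21
9c xor 12 = 8e
3b xor 20 = 1b
de xor 72 = ac
59 xor 21 = 78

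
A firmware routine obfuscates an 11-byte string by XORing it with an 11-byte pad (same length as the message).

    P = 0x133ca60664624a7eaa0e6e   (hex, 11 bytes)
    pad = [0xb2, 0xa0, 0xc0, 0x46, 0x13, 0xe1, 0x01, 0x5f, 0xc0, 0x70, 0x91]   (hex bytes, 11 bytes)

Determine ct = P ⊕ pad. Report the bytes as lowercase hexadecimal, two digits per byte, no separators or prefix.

a19c664077834b216a7eff

XOR is its own inverse, so applying the key byte-wise gives the result directly.
byte 0: 13 xor b2 = a1
byte 1: 3c xor a0 = 9c
byte 2: a6 xor c0 = 66
byte 3: 06 xor 46 = 40
byte 4: 64 xor 13 = 77
byte 5: 62 xor e1 = 83
byte 6: 4a xor 01 = 4b
byte 7: 7e xor 5f = 21
byte 8: aa xor c0 = 6a
byte 9: 0e xor 70 = 7e
byte 10: 6e xor 91 = ff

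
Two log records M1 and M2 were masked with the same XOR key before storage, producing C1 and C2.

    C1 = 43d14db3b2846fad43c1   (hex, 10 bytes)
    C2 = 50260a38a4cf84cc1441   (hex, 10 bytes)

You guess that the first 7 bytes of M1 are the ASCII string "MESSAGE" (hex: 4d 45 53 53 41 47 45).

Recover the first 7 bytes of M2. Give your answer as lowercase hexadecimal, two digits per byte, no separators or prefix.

5eb214d8570cae

First, C1 ⊕ C2 = (M1 ⊕ K) ⊕ (M2 ⊕ K) = M1 ⊕ M2, so the key drops out. Then M2 = (M1 ⊕ M2) ⊕ M1 over the first 7 bytes.
byte 0: (43 ^ 50) ^ 4d = 13 ^ 4d = 5e
byte 1: (d1 ^ 26) ^ 45 = f7 ^ 45 = b2
byte 2: (4d ^ 0a) ^ 53 = 47 ^ 53 = 14
byte 3: (b3 ^ 38) ^ 53 = 8b ^ 53 = d8
byte 4: (b2 ^ a4) ^ 41 = 16 ^ 41 = 57
byte 5: (84 ^ cf) ^ 47 = 4b ^ 47 = 0c
byte 6: (6f ^ 84) ^ 45 = eb ^ 45 = ae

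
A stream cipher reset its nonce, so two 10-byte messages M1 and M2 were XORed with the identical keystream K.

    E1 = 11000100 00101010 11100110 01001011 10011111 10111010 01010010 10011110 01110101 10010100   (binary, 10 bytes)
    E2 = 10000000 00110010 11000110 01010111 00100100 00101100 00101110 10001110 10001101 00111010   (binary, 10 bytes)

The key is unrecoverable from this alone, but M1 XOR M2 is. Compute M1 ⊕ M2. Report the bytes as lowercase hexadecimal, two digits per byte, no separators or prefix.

E1 ⊕ E2 = (M1 ⊕ K) ⊕ (M2 ⊕ K) = M1 ⊕ M2 — the shared key cancels under XOR.
196 ⊕ 128 =  68
 42 ⊕  50 =  24
230 ⊕ 198 =  32
 75 ⊕  87 =  28
159 ⊕  36 = 187
186 ⊕  44 = 150
 82 ⊕  46 = 124
158 ⊕ 142 =  16
117 ⊕ 141 = 248
148 ⊕  58 = 174

4418201cbb967c10f8ae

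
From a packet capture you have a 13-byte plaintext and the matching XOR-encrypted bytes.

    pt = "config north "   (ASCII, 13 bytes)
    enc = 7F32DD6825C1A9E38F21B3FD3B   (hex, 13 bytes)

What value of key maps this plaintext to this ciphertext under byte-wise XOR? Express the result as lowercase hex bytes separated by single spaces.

1c 5d b3 0e 4c a6 89 8d e0 53 c7 95 1b

Since enc = pt ⊕ key, XORing both sides with pt gives key = pt ⊕ enc.
byte 0: 01100011 ^ 01111111 = 00011100
byte 1: 01101111 ^ 00110010 = 01011101
byte 2: 01101110 ^ 11011101 = 10110011
byte 3: 01100110 ^ 01101000 = 00001110
byte 4: 01101001 ^ 00100101 = 01001100
byte 5: 01100111 ^ 11000001 = 10100110
byte 6: 00100000 ^ 10101001 = 10001001
byte 7: 01101110 ^ 11100011 = 10001101
byte 8: 01101111 ^ 10001111 = 11100000
byte 9: 01110010 ^ 00100001 = 01010011
byte 10: 01110100 ^ 10110011 = 11000111
byte 11: 01101000 ^ 11111101 = 10010101
byte 12: 00100000 ^ 00111011 = 00011011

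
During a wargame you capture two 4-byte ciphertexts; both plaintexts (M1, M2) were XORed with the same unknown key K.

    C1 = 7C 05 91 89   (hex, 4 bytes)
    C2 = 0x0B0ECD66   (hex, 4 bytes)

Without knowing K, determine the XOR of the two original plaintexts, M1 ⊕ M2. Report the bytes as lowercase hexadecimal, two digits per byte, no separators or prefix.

C1 ⊕ C2 = (M1 ⊕ K) ⊕ (M2 ⊕ K) = M1 ⊕ M2 — the shared key cancels under XOR.
byte 0: 01111100 ^ 00001011 = 01110111
byte 1: 00000101 ^ 00001110 = 00001011
byte 2: 10010001 ^ 11001101 = 01011100
byte 3: 10001001 ^ 01100110 = 11101111

770b5cef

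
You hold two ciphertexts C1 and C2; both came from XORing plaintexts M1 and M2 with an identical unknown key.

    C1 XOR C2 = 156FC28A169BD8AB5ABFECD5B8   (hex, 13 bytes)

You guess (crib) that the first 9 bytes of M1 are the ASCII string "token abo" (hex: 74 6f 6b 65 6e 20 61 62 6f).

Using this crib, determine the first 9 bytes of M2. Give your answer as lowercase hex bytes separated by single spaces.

61 00 a9 ef 78 bb b9 c9 35

Since C1 ⊕ C2 = M1 ⊕ M2, XORing with the guessed M1 bytes yields the corresponding M2 bytes: M2 = (C1 ⊕ C2) ⊕ M1.
15 xor 74 = 61
6f xor 6f = 00
c2 xor 6b = a9
8a xor 65 = ef
16 xor 6e = 78
9b xor 20 = bb
d8 xor 61 = b9
ab xor 62 = c9
5a xor 6f = 35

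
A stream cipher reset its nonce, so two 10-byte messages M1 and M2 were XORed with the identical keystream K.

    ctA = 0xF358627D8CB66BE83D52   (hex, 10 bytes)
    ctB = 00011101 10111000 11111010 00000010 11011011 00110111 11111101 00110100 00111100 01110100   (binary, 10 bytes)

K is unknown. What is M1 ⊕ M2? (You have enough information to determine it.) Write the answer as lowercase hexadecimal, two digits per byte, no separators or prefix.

ctA ⊕ ctB = (M1 ⊕ K) ⊕ (M2 ⊕ K) = M1 ⊕ M2 — the shared key cancels under XOR.
243 ⊕  29 = 238
 88 ⊕ 184 = 224
 98 ⊕ 250 = 152
125 ⊕   2 = 127
140 ⊕ 219 =  87
182 ⊕  55 = 129
107 ⊕ 253 = 150
232 ⊕  52 = 220
 61 ⊕  60 =   1
 82 ⊕ 116 =  38

eee0987f578196dc0126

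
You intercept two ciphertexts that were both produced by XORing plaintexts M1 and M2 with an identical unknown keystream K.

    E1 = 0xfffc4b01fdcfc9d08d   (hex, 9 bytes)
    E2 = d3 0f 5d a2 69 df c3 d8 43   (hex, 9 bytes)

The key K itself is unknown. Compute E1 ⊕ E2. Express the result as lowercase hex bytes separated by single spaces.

2c f3 16 a3 94 10 0a 08 ce

E1 ⊕ E2 = (M1 ⊕ K) ⊕ (M2 ⊕ K) = M1 ⊕ M2 — the shared key cancels under XOR.
byte 0: ff ^ d3 = 2c
byte 1: fc ^ 0f = f3
byte 2: 4b ^ 5d = 16
byte 3: 01 ^ a2 = a3
byte 4: fd ^ 69 = 94
byte 5: cf ^ df = 10
byte 6: c9 ^ c3 = 0a
byte 7: d0 ^ d8 = 08
byte 8: 8d ^ 43 = ce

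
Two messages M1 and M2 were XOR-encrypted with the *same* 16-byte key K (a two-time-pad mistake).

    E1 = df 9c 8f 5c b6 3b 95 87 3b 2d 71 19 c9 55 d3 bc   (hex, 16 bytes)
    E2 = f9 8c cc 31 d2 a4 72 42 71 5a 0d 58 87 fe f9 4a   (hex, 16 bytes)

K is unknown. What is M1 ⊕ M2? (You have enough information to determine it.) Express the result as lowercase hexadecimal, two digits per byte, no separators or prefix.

2610436d649fe7c54a777c414eab2af6

E1 ⊕ E2 = (M1 ⊕ K) ⊕ (M2 ⊕ K) = M1 ⊕ M2 — the shared key cancels under XOR.
df ⊕ f9 = 26
9c ⊕ 8c = 10
8f ⊕ cc = 43
5c ⊕ 31 = 6d
b6 ⊕ d2 = 64
3b ⊕ a4 = 9f
95 ⊕ 72 = e7
87 ⊕ 42 = c5
3b ⊕ 71 = 4a
2d ⊕ 5a = 77
71 ⊕ 0d = 7c
19 ⊕ 58 = 41
c9 ⊕ 87 = 4e
55 ⊕ fe = ab
d3 ⊕ f9 = 2a
bc ⊕ 4a = f6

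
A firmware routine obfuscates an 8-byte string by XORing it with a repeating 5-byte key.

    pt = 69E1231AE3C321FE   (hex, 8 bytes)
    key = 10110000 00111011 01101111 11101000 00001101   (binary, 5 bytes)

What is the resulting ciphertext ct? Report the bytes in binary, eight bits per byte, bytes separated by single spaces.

The 5-byte key repeats, so the effective keystream is b0 3b 6f e8 0d b0 3b 6f.
byte 0: 105 ⊕ 176 = 217
byte 1: 225 ⊕  59 = 218
byte 2:  35 ⊕ 111 =  76
byte 3:  26 ⊕ 232 = 242
byte 4: 227 ⊕  13 = 238
byte 5: 195 ⊕ 176 = 115
byte 6:  33 ⊕  59 =  26
byte 7: 254 ⊕ 111 = 145

11011001 11011010 01001100 11110010 11101110 01110011 00011010 10010001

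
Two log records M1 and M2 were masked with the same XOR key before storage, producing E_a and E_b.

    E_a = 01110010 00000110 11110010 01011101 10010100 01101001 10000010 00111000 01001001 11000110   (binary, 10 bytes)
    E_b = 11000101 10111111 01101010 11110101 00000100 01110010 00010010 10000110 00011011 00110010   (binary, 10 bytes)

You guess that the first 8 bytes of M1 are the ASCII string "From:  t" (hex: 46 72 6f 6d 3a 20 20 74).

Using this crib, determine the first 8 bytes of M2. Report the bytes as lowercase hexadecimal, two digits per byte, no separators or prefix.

f1cbf7c5aa3bb0ca

First, E_a ⊕ E_b = (M1 ⊕ K) ⊕ (M2 ⊕ K) = M1 ⊕ M2, so the key drops out. Then M2 = (M1 ⊕ M2) ⊕ M1 over the first 8 bytes.
byte 0: (72 XOR c5) XOR 46 = b7 XOR 46 = f1
byte 1: (06 XOR bf) XOR 72 = b9 XOR 72 = cb
byte 2: (f2 XOR 6a) XOR 6f = 98 XOR 6f = f7
byte 3: (5d XOR f5) XOR 6d = a8 XOR 6d = c5
byte 4: (94 XOR 04) XOR 3a = 90 XOR 3a = aa
byte 5: (69 XOR 72) XOR 20 = 1b XOR 20 = 3b
byte 6: (82 XOR 12) XOR 20 = 90 XOR 20 = b0
byte 7: (38 XOR 86) XOR 74 = be XOR 74 = ca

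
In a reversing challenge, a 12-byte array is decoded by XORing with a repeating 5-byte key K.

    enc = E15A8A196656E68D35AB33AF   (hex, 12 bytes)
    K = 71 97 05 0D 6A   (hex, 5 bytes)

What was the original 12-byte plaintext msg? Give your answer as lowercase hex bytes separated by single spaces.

The 5-byte key repeats, so the effective keystream is 71 97 05 0d 6a 71 97 05 0d 6a 71 97.
byte 0: 11100001 xor 01110001 = 10010000
byte 1: 01011010 xor 10010111 = 11001101
byte 2: 10001010 xor 00000101 = 10001111
byte 3: 00011001 xor 00001101 = 00010100
byte 4: 01100110 xor 01101010 = 00001100
byte 5: 01010110 xor 01110001 = 00100111
byte 6: 11100110 xor 10010111 = 01110001
byte 7: 10001101 xor 00000101 = 10001000
byte 8: 00110101 xor 00001101 = 00111000
byte 9: 10101011 xor 01101010 = 11000001
byte 10: 00110011 xor 01110001 = 01000010
byte 11: 10101111 xor 10010111 = 00111000

90 cd 8f 14 0c 27 71 88 38 c1 42 38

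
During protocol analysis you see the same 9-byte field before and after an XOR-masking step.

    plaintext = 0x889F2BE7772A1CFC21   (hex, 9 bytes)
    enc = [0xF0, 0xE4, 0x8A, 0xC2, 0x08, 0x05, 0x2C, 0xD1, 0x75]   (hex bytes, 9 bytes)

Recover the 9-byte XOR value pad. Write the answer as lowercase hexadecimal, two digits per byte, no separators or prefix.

Since enc = plaintext ⊕ pad, XORing both sides with plaintext gives pad = plaintext ⊕ enc.
byte 0: 10001000 xor 11110000 = 01111000
byte 1: 10011111 xor 11100100 = 01111011
byte 2: 00101011 xor 10001010 = 10100001
byte 3: 11100111 xor 11000010 = 00100101
byte 4: 01110111 xor 00001000 = 01111111
byte 5: 00101010 xor 00000101 = 00101111
byte 6: 00011100 xor 00101100 = 00110000
byte 7: 11111100 xor 11010001 = 00101101
byte 8: 00100001 xor 01110101 = 01010100

787ba1257f2f302d54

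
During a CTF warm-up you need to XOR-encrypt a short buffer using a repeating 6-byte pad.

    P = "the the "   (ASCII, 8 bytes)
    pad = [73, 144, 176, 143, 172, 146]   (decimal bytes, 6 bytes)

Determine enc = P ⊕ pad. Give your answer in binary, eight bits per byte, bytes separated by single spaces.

The 6-byte key repeats, so the effective keystream is 49 90 b0 8f ac 92 49 90.
byte 0: 116 ⊕  73 =  61
byte 1: 104 ⊕ 144 = 248
byte 2: 101 ⊕ 176 = 213
byte 3:  32 ⊕ 143 = 175
byte 4: 116 ⊕ 172 = 216
byte 5: 104 ⊕ 146 = 250
byte 6: 101 ⊕  73 =  44
byte 7:  32 ⊕ 144 = 176

00111101 11111000 11010101 10101111 11011000 11111010 00101100 10110000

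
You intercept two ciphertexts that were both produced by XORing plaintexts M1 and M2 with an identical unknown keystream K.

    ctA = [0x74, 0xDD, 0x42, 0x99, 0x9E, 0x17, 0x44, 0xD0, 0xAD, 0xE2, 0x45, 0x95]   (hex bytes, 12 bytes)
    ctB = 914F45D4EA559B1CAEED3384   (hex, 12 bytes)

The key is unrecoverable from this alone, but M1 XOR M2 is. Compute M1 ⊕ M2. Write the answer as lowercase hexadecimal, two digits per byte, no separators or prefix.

ctA ⊕ ctB = (M1 ⊕ K) ⊕ (M2 ⊕ K) = M1 ⊕ M2 — the shared key cancels under XOR.
01110100 XOR 10010001 = 11100101
11011101 XOR 01001111 = 10010010
01000010 XOR 01000101 = 00000111
10011001 XOR 11010100 = 01001101
10011110 XOR 11101010 = 01110100
00010111 XOR 01010101 = 01000010
01000100 XOR 10011011 = 11011111
11010000 XOR 00011100 = 11001100
10101101 XOR 10101110 = 00000011
11100010 XOR 11101101 = 00001111
01000101 XOR 00110011 = 01110110
10010101 XOR 10000100 = 00010001

e592074d7442dfcc030f7611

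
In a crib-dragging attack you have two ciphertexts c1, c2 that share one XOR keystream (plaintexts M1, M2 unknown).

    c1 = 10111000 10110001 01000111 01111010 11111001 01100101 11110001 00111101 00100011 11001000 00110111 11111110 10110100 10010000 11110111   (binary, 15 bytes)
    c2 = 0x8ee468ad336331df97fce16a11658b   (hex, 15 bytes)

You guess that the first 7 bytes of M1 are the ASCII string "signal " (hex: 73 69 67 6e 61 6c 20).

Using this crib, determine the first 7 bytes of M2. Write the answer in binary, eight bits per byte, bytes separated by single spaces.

01000101 00111100 01001000 10111001 10101011 01101010 11100000

First, c1 ⊕ c2 = (M1 ⊕ K) ⊕ (M2 ⊕ K) = M1 ⊕ M2, so the key drops out. Then M2 = (M1 ⊕ M2) ⊕ M1 over the first 7 bytes.
byte 0: (b8 xor 8e) xor 73 = 36 xor 73 = 45
byte 1: (b1 xor e4) xor 69 = 55 xor 69 = 3c
byte 2: (47 xor 68) xor 67 = 2f xor 67 = 48
byte 3: (7a xor ad) xor 6e = d7 xor 6e = b9
byte 4: (f9 xor 33) xor 61 = ca xor 61 = ab
byte 5: (65 xor 63) xor 6c = 06 xor 6c = 6a
byte 6: (f1 xor 31) xor 20 = c0 xor 20 = e0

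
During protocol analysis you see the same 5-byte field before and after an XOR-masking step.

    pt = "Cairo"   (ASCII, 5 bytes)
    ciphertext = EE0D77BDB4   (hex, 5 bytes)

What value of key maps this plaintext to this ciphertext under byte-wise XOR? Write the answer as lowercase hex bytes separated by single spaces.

ad 6c 1e cf db

Since ciphertext = pt ⊕ key, XORing both sides with pt gives key = pt ⊕ ciphertext.
byte 0: 43 xor ee = ad
byte 1: 61 xor 0d = 6c
byte 2: 69 xor 77 = 1e
byte 3: 72 xor bd = cf
byte 4: 6f xor b4 = db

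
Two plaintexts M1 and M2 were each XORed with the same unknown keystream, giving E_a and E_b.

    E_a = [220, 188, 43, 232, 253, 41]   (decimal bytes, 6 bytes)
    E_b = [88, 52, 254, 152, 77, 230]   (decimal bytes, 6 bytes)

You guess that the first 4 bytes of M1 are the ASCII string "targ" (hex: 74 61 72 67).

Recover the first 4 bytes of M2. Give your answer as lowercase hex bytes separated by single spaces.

f0 e9 a7 17

First, E_a ⊕ E_b = (M1 ⊕ K) ⊕ (M2 ⊕ K) = M1 ⊕ M2, so the key drops out. Then M2 = (M1 ⊕ M2) ⊕ M1 over the first 4 bytes.
byte 0: (dc xor 58) xor 74 = 84 xor 74 = f0
byte 1: (bc xor 34) xor 61 = 88 xor 61 = e9
byte 2: (2b xor fe) xor 72 = d5 xor 72 = a7
byte 3: (e8 xor 98) xor 67 = 70 xor 67 = 17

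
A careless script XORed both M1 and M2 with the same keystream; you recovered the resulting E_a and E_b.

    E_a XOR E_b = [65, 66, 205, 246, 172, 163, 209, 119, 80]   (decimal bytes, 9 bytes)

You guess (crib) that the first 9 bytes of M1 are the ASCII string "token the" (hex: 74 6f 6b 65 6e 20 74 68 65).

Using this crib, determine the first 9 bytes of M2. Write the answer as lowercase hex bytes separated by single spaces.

Since E_a ⊕ E_b = M1 ⊕ M2, XORing with the guessed M1 bytes yields the corresponding M2 bytes: M2 = (E_a ⊕ E_b) ⊕ M1.
byte 0: 01000001 xor 01110100 = 00110101
byte 1: 01000010 xor 01101111 = 00101101
byte 2: 11001101 xor 01101011 = 10100110
byte 3: 11110110 xor 01100101 = 10010011
byte 4: 10101100 xor 01101110 = 11000010
byte 5: 10100011 xor 00100000 = 10000011
byte 6: 11010001 xor 01110100 = 10100101
byte 7: 01110111 xor 01101000 = 00011111
byte 8: 01010000 xor 01100101 = 00110101

35 2d a6 93 c2 83 a5 1f 35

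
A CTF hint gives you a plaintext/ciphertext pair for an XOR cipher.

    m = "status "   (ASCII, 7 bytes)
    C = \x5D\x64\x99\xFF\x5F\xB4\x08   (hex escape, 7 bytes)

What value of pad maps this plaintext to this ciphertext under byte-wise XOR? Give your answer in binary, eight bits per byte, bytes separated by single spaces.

Since C = m ⊕ pad, XORing both sides with m gives pad = m ⊕ C.
115 XOR  93 =  46
116 XOR 100 =  16
 97 XOR 153 = 248
116 XOR 255 = 139
117 XOR  95 =  42
115 XOR 180 = 199
 32 XOR   8 =  40

00101110 00010000 11111000 10001011 00101010 11000111 00101000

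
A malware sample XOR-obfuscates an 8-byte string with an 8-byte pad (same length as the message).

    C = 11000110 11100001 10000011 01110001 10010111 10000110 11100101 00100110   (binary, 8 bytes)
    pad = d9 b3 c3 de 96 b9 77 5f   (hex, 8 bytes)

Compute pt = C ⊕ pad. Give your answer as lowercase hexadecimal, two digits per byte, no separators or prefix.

1f5240af013f9279

XOR is its own inverse, so applying the key byte-wise gives the result directly.
198 XOR 217 =  31
225 XOR 179 =  82
131 XOR 195 =  64
113 XOR 222 = 175
151 XOR 150 =   1
134 XOR 185 =  63
229 XOR 119 = 146
 38 XOR  95 = 121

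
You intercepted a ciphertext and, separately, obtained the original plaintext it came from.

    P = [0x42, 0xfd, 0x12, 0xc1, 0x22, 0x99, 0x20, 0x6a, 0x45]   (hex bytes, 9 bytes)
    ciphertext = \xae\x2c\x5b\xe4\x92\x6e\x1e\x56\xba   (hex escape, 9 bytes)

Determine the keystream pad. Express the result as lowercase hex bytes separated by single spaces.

ec d1 49 25 b0 f7 3e 3c ff

Since ciphertext = P ⊕ pad, XORing both sides with P gives pad = P ⊕ ciphertext.
 66 ⊕ 174 = 236
253 ⊕  44 = 209
 18 ⊕  91 =  73
193 ⊕ 228 =  37
 34 ⊕ 146 = 176
153 ⊕ 110 = 247
 32 ⊕  30 =  62
106 ⊕  86 =  60
 69 ⊕ 186 = 255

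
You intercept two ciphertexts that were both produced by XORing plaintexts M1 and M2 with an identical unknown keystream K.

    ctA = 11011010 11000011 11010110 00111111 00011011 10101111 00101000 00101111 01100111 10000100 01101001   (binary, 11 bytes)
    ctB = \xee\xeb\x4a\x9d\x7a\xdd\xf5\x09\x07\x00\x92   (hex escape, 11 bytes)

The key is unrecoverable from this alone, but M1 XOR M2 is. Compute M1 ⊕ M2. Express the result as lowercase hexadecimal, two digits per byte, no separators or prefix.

ctA ⊕ ctB = (M1 ⊕ K) ⊕ (M2 ⊕ K) = M1 ⊕ M2 — the shared key cancels under XOR.
da xor ee = 34
c3 xor eb = 28
d6 xor 4a = 9c
3f xor 9d = a2
1b xor 7a = 61
af xor dd = 72
28 xor f5 = dd
2f xor 09 = 26
67 xor 07 = 60
84 xor 00 = 84
69 xor 92 = fb

34289ca26172dd266084fb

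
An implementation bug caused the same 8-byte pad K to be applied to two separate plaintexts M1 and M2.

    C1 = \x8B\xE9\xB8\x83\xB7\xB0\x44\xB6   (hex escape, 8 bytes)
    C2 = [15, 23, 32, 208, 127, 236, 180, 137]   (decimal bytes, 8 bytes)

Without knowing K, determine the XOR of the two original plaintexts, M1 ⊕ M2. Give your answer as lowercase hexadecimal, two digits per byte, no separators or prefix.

C1 ⊕ C2 = (M1 ⊕ K) ⊕ (M2 ⊕ K) = M1 ⊕ M2 — the shared key cancels under XOR.
8b ^ 0f = 84
e9 ^ 17 = fe
b8 ^ 20 = 98
83 ^ d0 = 53
b7 ^ 7f = c8
b0 ^ ec = 5c
44 ^ b4 = f0
b6 ^ 89 = 3f

84fe9853c85cf03f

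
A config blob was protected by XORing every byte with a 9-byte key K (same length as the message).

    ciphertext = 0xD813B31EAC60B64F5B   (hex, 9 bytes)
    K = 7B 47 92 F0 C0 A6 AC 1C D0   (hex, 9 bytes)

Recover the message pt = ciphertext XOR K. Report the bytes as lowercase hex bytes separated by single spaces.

XOR is its own inverse, so applying the key byte-wise gives the result directly.
d8 XOR 7b = a3
13 XOR 47 = 54
b3 XOR 92 = 21
1e XOR f0 = ee
ac XOR c0 = 6c
60 XOR a6 = c6
b6 XOR ac = 1a
4f XOR 1c = 53
5b XOR d0 = 8b

a3 54 21 ee 6c c6 1a 53 8b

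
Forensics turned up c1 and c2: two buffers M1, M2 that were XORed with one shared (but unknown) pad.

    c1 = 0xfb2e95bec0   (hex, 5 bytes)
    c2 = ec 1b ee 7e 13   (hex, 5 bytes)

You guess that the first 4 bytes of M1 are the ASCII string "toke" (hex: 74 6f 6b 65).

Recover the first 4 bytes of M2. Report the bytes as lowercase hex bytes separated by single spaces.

63 5a 10 a5

First, c1 ⊕ c2 = (M1 ⊕ K) ⊕ (M2 ⊕ K) = M1 ⊕ M2, so the key drops out. Then M2 = (M1 ⊕ M2) ⊕ M1 over the first 4 bytes.
byte 0: (fb XOR ec) XOR 74 = 17 XOR 74 = 63
byte 1: (2e XOR 1b) XOR 6f = 35 XOR 6f = 5a
byte 2: (95 XOR ee) XOR 6b = 7b XOR 6b = 10
byte 3: (be XOR 7e) XOR 65 = c0 XOR 65 = a5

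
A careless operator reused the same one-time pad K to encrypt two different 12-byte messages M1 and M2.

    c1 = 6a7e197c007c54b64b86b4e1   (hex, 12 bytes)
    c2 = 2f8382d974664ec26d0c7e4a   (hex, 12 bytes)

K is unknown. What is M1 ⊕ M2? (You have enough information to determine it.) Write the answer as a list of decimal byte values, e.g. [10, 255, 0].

[69, 253, 155, 165, 116, 26, 26, 116, 38, 138, 202, 171]

c1 ⊕ c2 = (M1 ⊕ K) ⊕ (M2 ⊕ K) = M1 ⊕ M2 — the shared key cancels under XOR.
01101010 XOR 00101111 = 01000101
01111110 XOR 10000011 = 11111101
00011001 XOR 10000010 = 10011011
01111100 XOR 11011001 = 10100101
00000000 XOR 01110100 = 01110100
01111100 XOR 01100110 = 00011010
01010100 XOR 01001110 = 00011010
10110110 XOR 11000010 = 01110100
01001011 XOR 01101101 = 00100110
10000110 XOR 00001100 = 10001010
10110100 XOR 01111110 = 11001010
11100001 XOR 01001010 = 10101011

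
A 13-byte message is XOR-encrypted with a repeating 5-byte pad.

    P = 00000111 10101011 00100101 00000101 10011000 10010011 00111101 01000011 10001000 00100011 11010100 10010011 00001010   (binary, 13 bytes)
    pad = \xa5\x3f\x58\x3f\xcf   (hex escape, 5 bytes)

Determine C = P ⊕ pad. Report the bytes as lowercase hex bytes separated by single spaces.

a2 94 7d 3a 57 36 02 1b b7 ec 71 ac 52

The 5-byte key repeats, so the effective keystream is a5 3f 58 3f cf a5 3f 58 3f cf a5 3f 58.
byte 0: 07 ^ a5 = a2
byte 1: ab ^ 3f = 94
byte 2: 25 ^ 58 = 7d
byte 3: 05 ^ 3f = 3a
byte 4: 98 ^ cf = 57
byte 5: 93 ^ a5 = 36
byte 6: 3d ^ 3f = 02
byte 7: 43 ^ 58 = 1b
byte 8: 88 ^ 3f = b7
byte 9: 23 ^ cf = ec
byte 10: d4 ^ a5 = 71
byte 11: 93 ^ 3f = ac
byte 12: 0a ^ 58 = 52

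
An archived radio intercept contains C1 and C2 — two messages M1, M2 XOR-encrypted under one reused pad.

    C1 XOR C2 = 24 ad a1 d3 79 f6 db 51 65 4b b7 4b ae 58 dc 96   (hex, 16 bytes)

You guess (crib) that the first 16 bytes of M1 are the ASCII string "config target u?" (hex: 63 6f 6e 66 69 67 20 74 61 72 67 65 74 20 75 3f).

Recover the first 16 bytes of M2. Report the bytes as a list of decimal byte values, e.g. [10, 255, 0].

Since C1 ⊕ C2 = M1 ⊕ M2, XORing with the guessed M1 bytes yields the corresponding M2 bytes: M2 = (C1 ⊕ C2) ⊕ M1.
00100100 XOR 01100011 = 01000111
10101101 XOR 01101111 = 11000010
10100001 XOR 01101110 = 11001111
11010011 XOR 01100110 = 10110101
01111001 XOR 01101001 = 00010000
11110110 XOR 01100111 = 10010001
11011011 XOR 00100000 = 11111011
01010001 XOR 01110100 = 00100101
01100101 XOR 01100001 = 00000100
01001011 XOR 01110010 = 00111001
10110111 XOR 01100111 = 11010000
01001011 XOR 01100101 = 00101110
10101110 XOR 01110100 = 11011010
01011000 XOR 00100000 = 01111000
11011100 XOR 01110101 = 10101001
10010110 XOR 00111111 = 10101001

[71, 194, 207, 181, 16, 145, 251, 37, 4, 57, 208, 46, 218, 120, 169, 169]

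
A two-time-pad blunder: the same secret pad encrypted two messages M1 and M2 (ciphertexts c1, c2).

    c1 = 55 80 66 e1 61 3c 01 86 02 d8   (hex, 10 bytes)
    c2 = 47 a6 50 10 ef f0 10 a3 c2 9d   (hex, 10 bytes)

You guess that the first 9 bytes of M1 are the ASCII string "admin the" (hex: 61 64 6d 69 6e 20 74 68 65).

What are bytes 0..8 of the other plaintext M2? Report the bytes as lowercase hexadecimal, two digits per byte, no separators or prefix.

73425b98e0ec654da5

First, c1 ⊕ c2 = (M1 ⊕ K) ⊕ (M2 ⊕ K) = M1 ⊕ M2, so the key drops out. Then M2 = (M1 ⊕ M2) ⊕ M1 over the first 9 bytes.
byte 0: (55 XOR 47) XOR 61 = 12 XOR 61 = 73
byte 1: (80 XOR a6) XOR 64 = 26 XOR 64 = 42
byte 2: (66 XOR 50) XOR 6d = 36 XOR 6d = 5b
byte 3: (e1 XOR 10) XOR 69 = f1 XOR 69 = 98
byte 4: (61 XOR ef) XOR 6e = 8e XOR 6e = e0
byte 5: (3c XOR f0) XOR 20 = cc XOR 20 = ec
byte 6: (01 XOR 10) XOR 74 = 11 XOR 74 = 65
byte 7: (86 XOR a3) XOR 68 = 25 XOR 68 = 4d
byte 8: (02 XOR c2) XOR 65 = c0 XOR 65 = a5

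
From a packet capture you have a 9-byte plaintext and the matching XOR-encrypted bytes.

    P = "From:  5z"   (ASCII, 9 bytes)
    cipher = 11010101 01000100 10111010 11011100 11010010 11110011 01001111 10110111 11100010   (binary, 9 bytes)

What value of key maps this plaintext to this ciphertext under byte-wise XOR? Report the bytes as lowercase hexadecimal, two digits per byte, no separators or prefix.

Since cipher = P ⊕ key, XORing both sides with P gives key = P ⊕ cipher.
46 xor d5 = 93
72 xor 44 = 36
6f xor ba = d5
6d xor dc = b1
3a xor d2 = e8
20 xor f3 = d3
20 xor 4f = 6f
35 xor b7 = 82
7a xor e2 = 98

9336d5b1e8d36f8298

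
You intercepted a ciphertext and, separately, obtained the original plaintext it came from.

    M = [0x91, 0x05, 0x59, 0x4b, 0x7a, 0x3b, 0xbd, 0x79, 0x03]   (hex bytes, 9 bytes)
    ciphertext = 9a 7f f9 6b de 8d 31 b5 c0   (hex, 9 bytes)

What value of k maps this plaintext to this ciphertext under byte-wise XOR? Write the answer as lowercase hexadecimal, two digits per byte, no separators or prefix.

Since ciphertext = M ⊕ k, XORing both sides with M gives k = M ⊕ ciphertext.
byte 0: 91 ^ 9a = 0b
byte 1: 05 ^ 7f = 7a
byte 2: 59 ^ f9 = a0
byte 3: 4b ^ 6b = 20
byte 4: 7a ^ de = a4
byte 5: 3b ^ 8d = b6
byte 6: bd ^ 31 = 8c
byte 7: 79 ^ b5 = cc
byte 8: 03 ^ c0 = c3

0b7aa020a4b68cccc3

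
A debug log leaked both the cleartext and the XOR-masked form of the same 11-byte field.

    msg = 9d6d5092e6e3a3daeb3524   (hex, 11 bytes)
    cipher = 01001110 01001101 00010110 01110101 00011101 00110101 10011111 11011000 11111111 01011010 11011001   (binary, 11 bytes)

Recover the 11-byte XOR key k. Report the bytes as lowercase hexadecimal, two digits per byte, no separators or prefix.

d32046e7fbd63c02146ffd

Since cipher = msg ⊕ k, XORing both sides with msg gives k = msg ⊕ cipher.
9d ⊕ 4e = d3
6d ⊕ 4d = 20
50 ⊕ 16 = 46
92 ⊕ 75 = e7
e6 ⊕ 1d = fb
e3 ⊕ 35 = d6
a3 ⊕ 9f = 3c
da ⊕ d8 = 02
eb ⊕ ff = 14
35 ⊕ 5a = 6f
24 ⊕ d9 = fd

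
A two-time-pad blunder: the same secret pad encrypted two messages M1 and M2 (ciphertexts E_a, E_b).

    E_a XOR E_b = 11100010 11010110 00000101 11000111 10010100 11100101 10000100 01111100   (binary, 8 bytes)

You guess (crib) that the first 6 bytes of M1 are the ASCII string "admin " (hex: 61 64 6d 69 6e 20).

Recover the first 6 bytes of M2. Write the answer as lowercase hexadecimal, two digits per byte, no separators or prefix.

Since E_a ⊕ E_b = M1 ⊕ M2, XORing with the guessed M1 bytes yields the corresponding M2 bytes: M2 = (E_a ⊕ E_b) ⊕ M1.
11100010 ^ 01100001 = 10000011
11010110 ^ 01100100 = 10110010
00000101 ^ 01101101 = 01101000
11000111 ^ 01101001 = 10101110
10010100 ^ 01101110 = 11111010
11100101 ^ 00100000 = 11000101

83b268aefac5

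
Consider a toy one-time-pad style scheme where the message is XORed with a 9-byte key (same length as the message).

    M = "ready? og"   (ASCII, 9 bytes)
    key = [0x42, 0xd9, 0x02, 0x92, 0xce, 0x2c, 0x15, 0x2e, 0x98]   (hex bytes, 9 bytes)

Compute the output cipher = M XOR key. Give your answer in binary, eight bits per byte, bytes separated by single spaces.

72 ^ 42 = 30
65 ^ d9 = bc
61 ^ 02 = 63
64 ^ 92 = f6
79 ^ ce = b7
3f ^ 2c = 13
20 ^ 15 = 35
6f ^ 2e = 41
67 ^ 98 = ff

00110000 10111100 01100011 11110110 10110111 00010011 00110101 01000001 11111111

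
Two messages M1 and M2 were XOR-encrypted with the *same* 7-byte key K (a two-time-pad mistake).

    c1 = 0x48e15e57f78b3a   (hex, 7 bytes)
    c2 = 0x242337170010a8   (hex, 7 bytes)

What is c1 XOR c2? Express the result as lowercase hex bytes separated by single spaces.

6c c2 69 40 f7 9b 92

c1 ⊕ c2 = (M1 ⊕ K) ⊕ (M2 ⊕ K) = M1 ⊕ M2 — the shared key cancels under XOR.
01001000 XOR 00100100 = 01101100
11100001 XOR 00100011 = 11000010
01011110 XOR 00110111 = 01101001
01010111 XOR 00010111 = 01000000
11110111 XOR 00000000 = 11110111
10001011 XOR 00010000 = 10011011
00111010 XOR 10101000 = 10010010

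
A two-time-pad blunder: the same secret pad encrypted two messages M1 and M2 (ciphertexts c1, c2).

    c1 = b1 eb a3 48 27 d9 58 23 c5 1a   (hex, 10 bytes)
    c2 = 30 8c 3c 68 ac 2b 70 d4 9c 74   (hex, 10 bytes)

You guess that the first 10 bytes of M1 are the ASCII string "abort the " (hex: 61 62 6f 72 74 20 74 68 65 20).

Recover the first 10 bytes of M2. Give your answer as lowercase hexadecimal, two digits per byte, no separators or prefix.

First, c1 ⊕ c2 = (M1 ⊕ K) ⊕ (M2 ⊕ K) = M1 ⊕ M2, so the key drops out. Then M2 = (M1 ⊕ M2) ⊕ M1 over the first 10 bytes.
byte 0: (b1 xor 30) xor 61 = 81 xor 61 = e0
byte 1: (eb xor 8c) xor 62 = 67 xor 62 = 05
byte 2: (a3 xor 3c) xor 6f = 9f xor 6f = f0
byte 3: (48 xor 68) xor 72 = 20 xor 72 = 52
byte 4: (27 xor ac) xor 74 = 8b xor 74 = ff
byte 5: (d9 xor 2b) xor 20 = f2 xor 20 = d2
byte 6: (58 xor 70) xor 74 = 28 xor 74 = 5c
byte 7: (23 xor d4) xor 68 = f7 xor 68 = 9f
byte 8: (c5 xor 9c) xor 65 = 59 xor 65 = 3c
byte 9: (1a xor 74) xor 20 = 6e xor 20 = 4e

e005f052ffd25c9f3c4e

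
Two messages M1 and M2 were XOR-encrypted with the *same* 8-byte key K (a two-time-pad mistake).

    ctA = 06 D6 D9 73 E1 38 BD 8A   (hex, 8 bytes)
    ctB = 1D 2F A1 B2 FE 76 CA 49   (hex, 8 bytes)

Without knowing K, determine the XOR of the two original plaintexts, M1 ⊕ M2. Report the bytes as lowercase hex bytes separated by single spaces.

ctA ⊕ ctB = (M1 ⊕ K) ⊕ (M2 ⊕ K) = M1 ⊕ M2 — the shared key cancels under XOR.
byte 0: 06 ⊕ 1d = 1b
byte 1: d6 ⊕ 2f = f9
byte 2: d9 ⊕ a1 = 78
byte 3: 73 ⊕ b2 = c1
byte 4: e1 ⊕ fe = 1f
byte 5: 38 ⊕ 76 = 4e
byte 6: bd ⊕ ca = 77
byte 7: 8a ⊕ 49 = c3

1b f9 78 c1 1f 4e 77 c3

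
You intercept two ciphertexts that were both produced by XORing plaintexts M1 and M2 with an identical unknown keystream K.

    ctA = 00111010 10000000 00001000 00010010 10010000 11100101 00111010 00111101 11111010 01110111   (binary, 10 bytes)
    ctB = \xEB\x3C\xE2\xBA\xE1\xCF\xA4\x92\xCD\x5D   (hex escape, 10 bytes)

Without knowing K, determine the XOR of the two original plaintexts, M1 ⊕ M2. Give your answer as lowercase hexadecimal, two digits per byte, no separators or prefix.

ctA ⊕ ctB = (M1 ⊕ K) ⊕ (M2 ⊕ K) = M1 ⊕ M2 — the shared key cancels under XOR.
00111010 XOR 11101011 = 11010001
10000000 XOR 00111100 = 10111100
00001000 XOR 11100010 = 11101010
00010010 XOR 10111010 = 10101000
10010000 XOR 11100001 = 01110001
11100101 XOR 11001111 = 00101010
00111010 XOR 10100100 = 10011110
00111101 XOR 10010010 = 10101111
11111010 XOR 11001101 = 00110111
01110111 XOR 01011101 = 00101010

d1bceaa8712a9eaf372a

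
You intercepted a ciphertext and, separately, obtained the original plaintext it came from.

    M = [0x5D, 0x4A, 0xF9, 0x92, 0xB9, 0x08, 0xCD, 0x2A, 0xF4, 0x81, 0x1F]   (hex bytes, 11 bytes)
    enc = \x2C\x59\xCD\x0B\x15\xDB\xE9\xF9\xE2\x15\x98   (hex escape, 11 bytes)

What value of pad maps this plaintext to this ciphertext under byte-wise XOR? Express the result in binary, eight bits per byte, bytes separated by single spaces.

Since enc = M ⊕ pad, XORing both sides with M gives pad = M ⊕ enc.
01011101 xor 00101100 = 01110001
01001010 xor 01011001 = 00010011
11111001 xor 11001101 = 00110100
10010010 xor 00001011 = 10011001
10111001 xor 00010101 = 10101100
00001000 xor 11011011 = 11010011
11001101 xor 11101001 = 00100100
00101010 xor 11111001 = 11010011
11110100 xor 11100010 = 00010110
10000001 xor 00010101 = 10010100
00011111 xor 10011000 = 10000111

01110001 00010011 00110100 10011001 10101100 11010011 00100100 11010011 00010110 10010100 10000111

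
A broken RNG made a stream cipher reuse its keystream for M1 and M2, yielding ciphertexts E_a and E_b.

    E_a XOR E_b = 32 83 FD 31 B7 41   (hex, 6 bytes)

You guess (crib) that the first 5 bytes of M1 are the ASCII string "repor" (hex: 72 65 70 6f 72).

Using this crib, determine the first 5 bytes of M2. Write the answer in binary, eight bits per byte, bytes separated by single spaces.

Since E_a ⊕ E_b = M1 ⊕ M2, XORing with the guessed M1 bytes yields the corresponding M2 bytes: M2 = (E_a ⊕ E_b) ⊕ M1.
00110010 XOR 01110010 = 01000000
10000011 XOR 01100101 = 11100110
11111101 XOR 01110000 = 10001101
00110001 XOR 01101111 = 01011110
10110111 XOR 01110010 = 11000101

01000000 11100110 10001101 01011110 11000101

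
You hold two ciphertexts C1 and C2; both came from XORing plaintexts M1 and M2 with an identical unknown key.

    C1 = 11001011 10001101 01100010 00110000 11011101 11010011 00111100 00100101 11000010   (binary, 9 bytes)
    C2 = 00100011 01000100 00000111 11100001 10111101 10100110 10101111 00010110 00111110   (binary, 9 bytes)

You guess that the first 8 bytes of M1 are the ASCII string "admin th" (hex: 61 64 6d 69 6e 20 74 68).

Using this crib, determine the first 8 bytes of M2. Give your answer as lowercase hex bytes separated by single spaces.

89 ad 08 b8 0e 55 e7 5b

First, C1 ⊕ C2 = (M1 ⊕ K) ⊕ (M2 ⊕ K) = M1 ⊕ M2, so the key drops out. Then M2 = (M1 ⊕ M2) ⊕ M1 over the first 8 bytes.
byte 0: (cb ^ 23) ^ 61 = e8 ^ 61 = 89
byte 1: (8d ^ 44) ^ 64 = c9 ^ 64 = ad
byte 2: (62 ^ 07) ^ 6d = 65 ^ 6d = 08
byte 3: (30 ^ e1) ^ 69 = d1 ^ 69 = b8
byte 4: (dd ^ bd) ^ 6e = 60 ^ 6e = 0e
byte 5: (d3 ^ a6) ^ 20 = 75 ^ 20 = 55
byte 6: (3c ^ af) ^ 74 = 93 ^ 74 = e7
byte 7: (25 ^ 16) ^ 68 = 33 ^ 68 = 5b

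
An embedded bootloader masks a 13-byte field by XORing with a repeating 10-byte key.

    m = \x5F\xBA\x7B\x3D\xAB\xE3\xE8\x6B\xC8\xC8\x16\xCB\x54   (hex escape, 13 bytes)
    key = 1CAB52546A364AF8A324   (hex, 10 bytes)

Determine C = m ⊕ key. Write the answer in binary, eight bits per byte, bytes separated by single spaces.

The 10-byte key repeats, so the effective keystream is 1c ab 52 54 6a 36 4a f8 a3 24 1c ab 52.
byte 0: 5f xor 1c = 43
byte 1: ba xor ab = 11
byte 2: 7b xor 52 = 29
byte 3: 3d xor 54 = 69
byte 4: ab xor 6a = c1
byte 5: e3 xor 36 = d5
byte 6: e8 xor 4a = a2
byte 7: 6b xor f8 = 93
byte 8: c8 xor a3 = 6b
byte 9: c8 xor 24 = ec
byte 10: 16 xor 1c = 0a
byte 11: cb xor ab = 60
byte 12: 54 xor 52 = 06

01000011 00010001 00101001 01101001 11000001 11010101 10100010 10010011 01101011 11101100 00001010 01100000 00000110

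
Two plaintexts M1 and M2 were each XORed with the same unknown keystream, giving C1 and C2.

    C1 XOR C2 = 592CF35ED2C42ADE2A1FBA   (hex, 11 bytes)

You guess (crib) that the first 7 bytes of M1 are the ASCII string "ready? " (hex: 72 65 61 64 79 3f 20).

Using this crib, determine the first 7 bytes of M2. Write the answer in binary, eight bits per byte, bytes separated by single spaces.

00101011 01001001 10010010 00111010 10101011 11111011 00001010

Since C1 ⊕ C2 = M1 ⊕ M2, XORing with the guessed M1 bytes yields the corresponding M2 bytes: M2 = (C1 ⊕ C2) ⊕ M1.
01011001 ^ 01110010 = 00101011
00101100 ^ 01100101 = 01001001
11110011 ^ 01100001 = 10010010
01011110 ^ 01100100 = 00111010
11010010 ^ 01111001 = 10101011
11000100 ^ 00111111 = 11111011
00101010 ^ 00100000 = 00001010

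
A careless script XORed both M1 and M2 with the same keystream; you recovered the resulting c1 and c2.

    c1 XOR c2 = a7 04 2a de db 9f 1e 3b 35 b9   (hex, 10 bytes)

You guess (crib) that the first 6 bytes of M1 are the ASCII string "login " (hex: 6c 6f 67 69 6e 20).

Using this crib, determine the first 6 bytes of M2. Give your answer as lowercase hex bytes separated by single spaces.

cb 6b 4d b7 b5 bf

Since c1 ⊕ c2 = M1 ⊕ M2, XORing with the guessed M1 bytes yields the corresponding M2 bytes: M2 = (c1 ⊕ c2) ⊕ M1.
byte 0: a7 xor 6c = cb
byte 1: 04 xor 6f = 6b
byte 2: 2a xor 67 = 4d
byte 3: de xor 69 = b7
byte 4: db xor 6e = b5
byte 5: 9f xor 20 = bf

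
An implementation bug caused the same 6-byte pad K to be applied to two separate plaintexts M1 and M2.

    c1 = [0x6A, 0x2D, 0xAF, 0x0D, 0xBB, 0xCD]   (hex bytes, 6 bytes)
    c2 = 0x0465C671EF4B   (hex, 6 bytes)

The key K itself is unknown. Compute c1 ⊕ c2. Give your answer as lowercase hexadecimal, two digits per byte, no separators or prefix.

6e48697c5486

c1 ⊕ c2 = (M1 ⊕ K) ⊕ (M2 ⊕ K) = M1 ⊕ M2 — the shared key cancels under XOR.
byte 0: 6a xor 04 = 6e
byte 1: 2d xor 65 = 48
byte 2: af xor c6 = 69
byte 3: 0d xor 71 = 7c
byte 4: bb xor ef = 54
byte 5: cd xor 4b = 86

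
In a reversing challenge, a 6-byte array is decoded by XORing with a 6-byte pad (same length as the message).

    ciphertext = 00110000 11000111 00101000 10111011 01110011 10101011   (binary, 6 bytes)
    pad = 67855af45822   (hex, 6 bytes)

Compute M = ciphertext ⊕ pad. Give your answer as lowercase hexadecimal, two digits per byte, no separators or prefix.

5742724f2b89

XOR is its own inverse, so applying the key byte-wise gives the result directly.
 48 ⊕ 103 =  87
199 ⊕ 133 =  66
 40 ⊕  90 = 114
187 ⊕ 244 =  79
115 ⊕  88 =  43
171 ⊕  34 = 137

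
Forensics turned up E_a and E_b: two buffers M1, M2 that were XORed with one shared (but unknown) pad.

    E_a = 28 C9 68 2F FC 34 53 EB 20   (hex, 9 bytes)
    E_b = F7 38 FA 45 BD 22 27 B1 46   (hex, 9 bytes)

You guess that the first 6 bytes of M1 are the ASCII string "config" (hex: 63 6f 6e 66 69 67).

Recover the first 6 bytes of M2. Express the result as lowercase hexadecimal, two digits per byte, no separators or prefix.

bc9efc0c2871

First, E_a ⊕ E_b = (M1 ⊕ K) ⊕ (M2 ⊕ K) = M1 ⊕ M2, so the key drops out. Then M2 = (M1 ⊕ M2) ⊕ M1 over the first 6 bytes.
byte 0: (28 ⊕ f7) ⊕ 63 = df ⊕ 63 = bc
byte 1: (c9 ⊕ 38) ⊕ 6f = f1 ⊕ 6f = 9e
byte 2: (68 ⊕ fa) ⊕ 6e = 92 ⊕ 6e = fc
byte 3: (2f ⊕ 45) ⊕ 66 = 6a ⊕ 66 = 0c
byte 4: (fc ⊕ bd) ⊕ 69 = 41 ⊕ 69 = 28
byte 5: (34 ⊕ 22) ⊕ 67 = 16 ⊕ 67 = 71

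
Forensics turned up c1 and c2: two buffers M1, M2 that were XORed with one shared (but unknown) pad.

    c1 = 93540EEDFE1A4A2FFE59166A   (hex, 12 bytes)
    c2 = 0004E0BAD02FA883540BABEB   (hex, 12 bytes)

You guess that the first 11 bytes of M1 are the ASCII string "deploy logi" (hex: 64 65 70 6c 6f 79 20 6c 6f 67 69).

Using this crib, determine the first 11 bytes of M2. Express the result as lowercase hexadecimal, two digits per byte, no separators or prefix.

f7359e3b414cc2c0c535d4

First, c1 ⊕ c2 = (M1 ⊕ K) ⊕ (M2 ⊕ K) = M1 ⊕ M2, so the key drops out. Then M2 = (M1 ⊕ M2) ⊕ M1 over the first 11 bytes.
byte 0: (93 xor 00) xor 64 = 93 xor 64 = f7
byte 1: (54 xor 04) xor 65 = 50 xor 65 = 35
byte 2: (0e xor e0) xor 70 = ee xor 70 = 9e
byte 3: (ed xor ba) xor 6c = 57 xor 6c = 3b
byte 4: (fe xor d0) xor 6f = 2e xor 6f = 41
byte 5: (1a xor 2f) xor 79 = 35 xor 79 = 4c
byte 6: (4a xor a8) xor 20 = e2 xor 20 = c2
byte 7: (2f xor 83) xor 6c = ac xor 6c = c0
byte 8: (fe xor 54) xor 6f = aa xor 6f = c5
byte 9: (59 xor 0b) xor 67 = 52 xor 67 = 35
byte 10: (16 xor ab) xor 69 = bd xor 69 = d4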